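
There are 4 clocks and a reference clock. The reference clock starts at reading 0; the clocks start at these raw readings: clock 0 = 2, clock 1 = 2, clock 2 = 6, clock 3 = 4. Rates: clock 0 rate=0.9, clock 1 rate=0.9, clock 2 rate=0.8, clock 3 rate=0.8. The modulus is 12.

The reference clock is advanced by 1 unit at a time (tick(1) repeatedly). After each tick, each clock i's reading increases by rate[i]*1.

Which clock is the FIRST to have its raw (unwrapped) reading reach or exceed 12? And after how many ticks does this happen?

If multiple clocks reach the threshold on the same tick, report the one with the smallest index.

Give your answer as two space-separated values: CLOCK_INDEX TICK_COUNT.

Answer: 2 8

Derivation:
clock 0: start=2, rate=0.9, needs 12-2 = 10; ticks = ceil(10/0.9) = ceil(11.1111) = 12; reading at tick 12 = 2 + 0.9*12 = 12.8000
clock 1: start=2, rate=0.9, needs 12-2 = 10; ticks = ceil(10/0.9) = ceil(11.1111) = 12; reading at tick 12 = 2 + 0.9*12 = 12.8000
clock 2: start=6, rate=0.8, needs 12-6 = 6; ticks = ceil(6/0.8) = ceil(7.5000) = 8; reading at tick 8 = 6 + 0.8*8 = 12.4000
clock 3: start=4, rate=0.8, needs 12-4 = 8; ticks = ceil(8/0.8) = ceil(10.0000) = 10; reading at tick 10 = 4 + 0.8*10 = 12.0000
Minimum tick count = 8; winners = [2]; smallest index = 2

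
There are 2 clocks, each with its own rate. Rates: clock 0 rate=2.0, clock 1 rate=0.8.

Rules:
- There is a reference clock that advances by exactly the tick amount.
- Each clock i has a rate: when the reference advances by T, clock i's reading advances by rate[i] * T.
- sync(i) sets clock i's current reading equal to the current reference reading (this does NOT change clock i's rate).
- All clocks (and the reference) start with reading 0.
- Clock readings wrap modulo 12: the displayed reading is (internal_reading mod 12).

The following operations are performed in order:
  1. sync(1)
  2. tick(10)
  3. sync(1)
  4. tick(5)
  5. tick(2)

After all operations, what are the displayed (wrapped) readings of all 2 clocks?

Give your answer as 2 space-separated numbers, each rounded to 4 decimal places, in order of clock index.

Answer: 10.0000 3.6000

Derivation:
After op 1 sync(1): ref=0.0000 raw=[0.0000 0.0000]
After op 2 tick(10): ref=10.0000 raw=[20.0000 8.0000]
After op 3 sync(1): ref=10.0000 raw=[20.0000 10.0000]
After op 4 tick(5): ref=15.0000 raw=[30.0000 14.0000]
After op 5 tick(2): ref=17.0000 raw=[34.0000 15.6000]
Wrap final raw readings (mod 12): 34.0000 mod 12 = 10.0000; 15.6000 mod 12 = 3.6000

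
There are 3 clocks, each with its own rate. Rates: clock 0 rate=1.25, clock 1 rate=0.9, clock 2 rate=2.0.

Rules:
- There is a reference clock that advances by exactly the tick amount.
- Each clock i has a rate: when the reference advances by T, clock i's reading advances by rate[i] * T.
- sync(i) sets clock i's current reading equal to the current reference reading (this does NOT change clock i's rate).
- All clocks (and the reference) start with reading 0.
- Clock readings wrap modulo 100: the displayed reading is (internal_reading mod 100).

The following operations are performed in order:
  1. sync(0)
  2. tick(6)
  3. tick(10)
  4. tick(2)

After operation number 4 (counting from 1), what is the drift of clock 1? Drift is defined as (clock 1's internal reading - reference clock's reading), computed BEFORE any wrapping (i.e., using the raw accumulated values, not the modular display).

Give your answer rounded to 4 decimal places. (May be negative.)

After op 1 sync(0): ref=0.0000 raw=[0.0000 0.0000 0.0000]
After op 2 tick(6): ref=6.0000 raw=[7.5000 5.4000 12.0000]
After op 3 tick(10): ref=16.0000 raw=[20.0000 14.4000 32.0000]
After op 4 tick(2): ref=18.0000 raw=[22.5000 16.2000 36.0000]
Drift of clock 1 after op 4: 16.2000 - 18.0000 = -1.8000

Answer: -1.8000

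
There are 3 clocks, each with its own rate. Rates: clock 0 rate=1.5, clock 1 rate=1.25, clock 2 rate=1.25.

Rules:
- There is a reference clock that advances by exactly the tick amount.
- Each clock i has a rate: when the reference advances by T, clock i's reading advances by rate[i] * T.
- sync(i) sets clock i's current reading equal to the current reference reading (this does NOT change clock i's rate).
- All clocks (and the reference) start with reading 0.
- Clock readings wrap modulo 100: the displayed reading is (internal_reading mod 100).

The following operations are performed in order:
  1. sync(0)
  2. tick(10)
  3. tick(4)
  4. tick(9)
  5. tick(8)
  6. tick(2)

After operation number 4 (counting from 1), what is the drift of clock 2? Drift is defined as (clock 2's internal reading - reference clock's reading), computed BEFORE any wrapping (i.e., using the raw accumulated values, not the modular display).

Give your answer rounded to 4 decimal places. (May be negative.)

After op 1 sync(0): ref=0.0000 raw=[0.0000 0.0000 0.0000]
After op 2 tick(10): ref=10.0000 raw=[15.0000 12.5000 12.5000]
After op 3 tick(4): ref=14.0000 raw=[21.0000 17.5000 17.5000]
After op 4 tick(9): ref=23.0000 raw=[34.5000 28.7500 28.7500]
Drift of clock 2 after op 4: 28.7500 - 23.0000 = 5.7500

Answer: 5.7500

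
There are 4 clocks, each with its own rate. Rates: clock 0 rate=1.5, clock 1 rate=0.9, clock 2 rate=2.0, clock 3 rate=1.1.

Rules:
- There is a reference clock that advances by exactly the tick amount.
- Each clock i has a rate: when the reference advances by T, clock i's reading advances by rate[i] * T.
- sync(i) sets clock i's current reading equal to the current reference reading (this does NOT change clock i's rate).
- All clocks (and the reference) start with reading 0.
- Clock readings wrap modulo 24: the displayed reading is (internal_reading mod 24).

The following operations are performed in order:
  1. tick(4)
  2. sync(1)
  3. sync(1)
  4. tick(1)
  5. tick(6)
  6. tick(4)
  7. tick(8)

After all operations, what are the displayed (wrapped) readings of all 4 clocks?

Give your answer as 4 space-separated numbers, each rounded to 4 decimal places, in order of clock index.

Answer: 10.5000 21.1000 22.0000 1.3000

Derivation:
After op 1 tick(4): ref=4.0000 raw=[6.0000 3.6000 8.0000 4.4000]
After op 2 sync(1): ref=4.0000 raw=[6.0000 4.0000 8.0000 4.4000]
After op 3 sync(1): ref=4.0000 raw=[6.0000 4.0000 8.0000 4.4000]
After op 4 tick(1): ref=5.0000 raw=[7.5000 4.9000 10.0000 5.5000]
After op 5 tick(6): ref=11.0000 raw=[16.5000 10.3000 22.0000 12.1000]
After op 6 tick(4): ref=15.0000 raw=[22.5000 13.9000 30.0000 16.5000]
After op 7 tick(8): ref=23.0000 raw=[34.5000 21.1000 46.0000 25.3000]
Wrap final raw readings (mod 24): 34.5000 mod 24 = 10.5000; 21.1000 mod 24 = 21.1000; 46.0000 mod 24 = 22.0000; 25.3000 mod 24 = 1.3000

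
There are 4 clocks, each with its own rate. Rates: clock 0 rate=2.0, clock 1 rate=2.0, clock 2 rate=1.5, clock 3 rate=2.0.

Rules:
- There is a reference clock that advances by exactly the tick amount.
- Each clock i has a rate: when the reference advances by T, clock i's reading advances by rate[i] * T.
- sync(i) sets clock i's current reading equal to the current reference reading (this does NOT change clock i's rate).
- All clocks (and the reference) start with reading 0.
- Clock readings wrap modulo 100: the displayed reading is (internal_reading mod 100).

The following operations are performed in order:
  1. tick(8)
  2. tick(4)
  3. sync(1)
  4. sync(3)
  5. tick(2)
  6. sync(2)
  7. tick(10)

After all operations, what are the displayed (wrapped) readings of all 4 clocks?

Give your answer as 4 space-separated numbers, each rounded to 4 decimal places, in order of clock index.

After op 1 tick(8): ref=8.0000 raw=[16.0000 16.0000 12.0000 16.0000]
After op 2 tick(4): ref=12.0000 raw=[24.0000 24.0000 18.0000 24.0000]
After op 3 sync(1): ref=12.0000 raw=[24.0000 12.0000 18.0000 24.0000]
After op 4 sync(3): ref=12.0000 raw=[24.0000 12.0000 18.0000 12.0000]
After op 5 tick(2): ref=14.0000 raw=[28.0000 16.0000 21.0000 16.0000]
After op 6 sync(2): ref=14.0000 raw=[28.0000 16.0000 14.0000 16.0000]
After op 7 tick(10): ref=24.0000 raw=[48.0000 36.0000 29.0000 36.0000]
Wrap final raw readings (mod 100): 48.0000 mod 100 = 48.0000; 36.0000 mod 100 = 36.0000; 29.0000 mod 100 = 29.0000; 36.0000 mod 100 = 36.0000

Answer: 48.0000 36.0000 29.0000 36.0000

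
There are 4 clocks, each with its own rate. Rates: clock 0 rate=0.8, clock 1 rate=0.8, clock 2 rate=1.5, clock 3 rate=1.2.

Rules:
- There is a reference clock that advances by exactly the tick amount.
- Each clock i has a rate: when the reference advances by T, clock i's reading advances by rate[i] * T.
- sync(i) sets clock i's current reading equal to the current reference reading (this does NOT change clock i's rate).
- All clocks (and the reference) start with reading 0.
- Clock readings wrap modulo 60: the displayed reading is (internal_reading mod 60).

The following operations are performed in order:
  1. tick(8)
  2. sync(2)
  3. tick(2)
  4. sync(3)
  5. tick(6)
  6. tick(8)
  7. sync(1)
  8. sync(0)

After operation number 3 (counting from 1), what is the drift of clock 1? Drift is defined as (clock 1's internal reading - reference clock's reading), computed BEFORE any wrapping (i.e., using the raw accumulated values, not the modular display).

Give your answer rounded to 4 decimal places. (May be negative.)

After op 1 tick(8): ref=8.0000 raw=[6.4000 6.4000 12.0000 9.6000]
After op 2 sync(2): ref=8.0000 raw=[6.4000 6.4000 8.0000 9.6000]
After op 3 tick(2): ref=10.0000 raw=[8.0000 8.0000 11.0000 12.0000]
Drift of clock 1 after op 3: 8.0000 - 10.0000 = -2.0000

Answer: -2.0000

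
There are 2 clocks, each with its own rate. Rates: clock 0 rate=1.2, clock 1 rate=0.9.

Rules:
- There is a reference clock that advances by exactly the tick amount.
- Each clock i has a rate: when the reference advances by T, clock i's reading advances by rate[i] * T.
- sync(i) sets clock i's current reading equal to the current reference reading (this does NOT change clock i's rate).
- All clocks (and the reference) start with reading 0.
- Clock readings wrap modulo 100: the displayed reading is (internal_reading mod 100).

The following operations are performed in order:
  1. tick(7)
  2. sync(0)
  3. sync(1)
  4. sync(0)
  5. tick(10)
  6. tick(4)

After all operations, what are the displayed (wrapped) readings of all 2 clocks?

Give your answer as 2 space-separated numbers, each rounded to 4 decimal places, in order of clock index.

After op 1 tick(7): ref=7.0000 raw=[8.4000 6.3000]
After op 2 sync(0): ref=7.0000 raw=[7.0000 6.3000]
After op 3 sync(1): ref=7.0000 raw=[7.0000 7.0000]
After op 4 sync(0): ref=7.0000 raw=[7.0000 7.0000]
After op 5 tick(10): ref=17.0000 raw=[19.0000 16.0000]
After op 6 tick(4): ref=21.0000 raw=[23.8000 19.6000]
Wrap final raw readings (mod 100): 23.8000 mod 100 = 23.8000; 19.6000 mod 100 = 19.6000

Answer: 23.8000 19.6000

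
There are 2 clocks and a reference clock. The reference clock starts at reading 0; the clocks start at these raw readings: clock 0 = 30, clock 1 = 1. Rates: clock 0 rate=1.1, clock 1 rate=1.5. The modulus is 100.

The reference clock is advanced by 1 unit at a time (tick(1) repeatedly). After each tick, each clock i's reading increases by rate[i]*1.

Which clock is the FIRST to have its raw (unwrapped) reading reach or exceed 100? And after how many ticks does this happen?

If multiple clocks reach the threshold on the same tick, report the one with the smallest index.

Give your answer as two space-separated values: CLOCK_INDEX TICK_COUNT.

clock 0: start=30, rate=1.1, needs 100-30 = 70; ticks = ceil(70/1.1) = ceil(63.6364) = 64; reading at tick 64 = 30 + 1.1*64 = 100.4000
clock 1: start=1, rate=1.5, needs 100-1 = 99; ticks = ceil(99/1.5) = ceil(66.0000) = 66; reading at tick 66 = 1 + 1.5*66 = 100.0000
Minimum tick count = 64; winners = [0]; smallest index = 0

Answer: 0 64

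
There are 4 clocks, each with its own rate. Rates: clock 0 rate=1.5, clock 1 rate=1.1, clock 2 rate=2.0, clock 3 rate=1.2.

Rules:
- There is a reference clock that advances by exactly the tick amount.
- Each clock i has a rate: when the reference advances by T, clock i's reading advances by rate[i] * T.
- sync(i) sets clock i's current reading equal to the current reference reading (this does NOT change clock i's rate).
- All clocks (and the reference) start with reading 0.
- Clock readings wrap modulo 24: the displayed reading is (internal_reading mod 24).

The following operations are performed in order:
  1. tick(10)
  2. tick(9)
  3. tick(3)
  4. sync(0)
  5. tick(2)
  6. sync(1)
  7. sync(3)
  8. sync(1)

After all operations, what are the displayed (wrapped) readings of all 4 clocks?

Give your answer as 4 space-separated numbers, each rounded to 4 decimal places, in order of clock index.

After op 1 tick(10): ref=10.0000 raw=[15.0000 11.0000 20.0000 12.0000]
After op 2 tick(9): ref=19.0000 raw=[28.5000 20.9000 38.0000 22.8000]
After op 3 tick(3): ref=22.0000 raw=[33.0000 24.2000 44.0000 26.4000]
After op 4 sync(0): ref=22.0000 raw=[22.0000 24.2000 44.0000 26.4000]
After op 5 tick(2): ref=24.0000 raw=[25.0000 26.4000 48.0000 28.8000]
After op 6 sync(1): ref=24.0000 raw=[25.0000 24.0000 48.0000 28.8000]
After op 7 sync(3): ref=24.0000 raw=[25.0000 24.0000 48.0000 24.0000]
After op 8 sync(1): ref=24.0000 raw=[25.0000 24.0000 48.0000 24.0000]
Wrap final raw readings (mod 24): 25.0000 mod 24 = 1.0000; 24.0000 mod 24 = 0.0000; 48.0000 mod 24 = 0.0000; 24.0000 mod 24 = 0.0000

Answer: 1.0000 0.0000 0.0000 0.0000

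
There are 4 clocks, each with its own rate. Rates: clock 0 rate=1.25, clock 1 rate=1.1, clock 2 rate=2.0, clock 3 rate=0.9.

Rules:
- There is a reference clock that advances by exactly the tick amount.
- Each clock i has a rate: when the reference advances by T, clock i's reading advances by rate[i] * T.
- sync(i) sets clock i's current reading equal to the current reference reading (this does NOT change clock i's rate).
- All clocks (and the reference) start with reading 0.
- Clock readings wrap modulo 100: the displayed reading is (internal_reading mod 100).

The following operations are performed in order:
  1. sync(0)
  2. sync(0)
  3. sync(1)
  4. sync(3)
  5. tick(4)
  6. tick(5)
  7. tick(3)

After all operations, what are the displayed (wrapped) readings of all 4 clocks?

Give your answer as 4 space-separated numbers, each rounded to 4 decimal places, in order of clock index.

After op 1 sync(0): ref=0.0000 raw=[0.0000 0.0000 0.0000 0.0000]
After op 2 sync(0): ref=0.0000 raw=[0.0000 0.0000 0.0000 0.0000]
After op 3 sync(1): ref=0.0000 raw=[0.0000 0.0000 0.0000 0.0000]
After op 4 sync(3): ref=0.0000 raw=[0.0000 0.0000 0.0000 0.0000]
After op 5 tick(4): ref=4.0000 raw=[5.0000 4.4000 8.0000 3.6000]
After op 6 tick(5): ref=9.0000 raw=[11.2500 9.9000 18.0000 8.1000]
After op 7 tick(3): ref=12.0000 raw=[15.0000 13.2000 24.0000 10.8000]
Wrap final raw readings (mod 100): 15.0000 mod 100 = 15.0000; 13.2000 mod 100 = 13.2000; 24.0000 mod 100 = 24.0000; 10.8000 mod 100 = 10.8000

Answer: 15.0000 13.2000 24.0000 10.8000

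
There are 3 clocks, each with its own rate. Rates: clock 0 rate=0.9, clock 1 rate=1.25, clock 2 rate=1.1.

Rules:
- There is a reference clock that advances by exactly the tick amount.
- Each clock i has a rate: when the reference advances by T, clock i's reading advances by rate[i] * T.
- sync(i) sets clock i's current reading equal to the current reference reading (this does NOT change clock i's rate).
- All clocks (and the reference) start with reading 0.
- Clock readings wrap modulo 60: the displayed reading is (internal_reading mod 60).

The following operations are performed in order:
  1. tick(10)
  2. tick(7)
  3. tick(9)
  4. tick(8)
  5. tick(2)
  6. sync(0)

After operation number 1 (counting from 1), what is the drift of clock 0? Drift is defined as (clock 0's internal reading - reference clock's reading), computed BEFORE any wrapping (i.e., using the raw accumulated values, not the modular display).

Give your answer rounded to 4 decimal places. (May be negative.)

Answer: -1.0000

Derivation:
After op 1 tick(10): ref=10.0000 raw=[9.0000 12.5000 11.0000]
Drift of clock 0 after op 1: 9.0000 - 10.0000 = -1.0000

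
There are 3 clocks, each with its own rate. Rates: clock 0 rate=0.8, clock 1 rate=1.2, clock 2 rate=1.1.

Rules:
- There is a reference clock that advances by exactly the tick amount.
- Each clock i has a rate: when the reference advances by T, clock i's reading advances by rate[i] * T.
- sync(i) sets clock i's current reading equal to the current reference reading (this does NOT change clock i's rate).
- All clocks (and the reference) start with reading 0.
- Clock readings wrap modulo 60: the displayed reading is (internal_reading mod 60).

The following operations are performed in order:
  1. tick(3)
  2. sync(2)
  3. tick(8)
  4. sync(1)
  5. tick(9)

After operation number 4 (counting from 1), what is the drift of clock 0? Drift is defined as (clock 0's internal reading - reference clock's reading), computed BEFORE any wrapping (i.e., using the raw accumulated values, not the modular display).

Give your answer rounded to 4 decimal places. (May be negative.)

After op 1 tick(3): ref=3.0000 raw=[2.4000 3.6000 3.3000]
After op 2 sync(2): ref=3.0000 raw=[2.4000 3.6000 3.0000]
After op 3 tick(8): ref=11.0000 raw=[8.8000 13.2000 11.8000]
After op 4 sync(1): ref=11.0000 raw=[8.8000 11.0000 11.8000]
Drift of clock 0 after op 4: 8.8000 - 11.0000 = -2.2000

Answer: -2.2000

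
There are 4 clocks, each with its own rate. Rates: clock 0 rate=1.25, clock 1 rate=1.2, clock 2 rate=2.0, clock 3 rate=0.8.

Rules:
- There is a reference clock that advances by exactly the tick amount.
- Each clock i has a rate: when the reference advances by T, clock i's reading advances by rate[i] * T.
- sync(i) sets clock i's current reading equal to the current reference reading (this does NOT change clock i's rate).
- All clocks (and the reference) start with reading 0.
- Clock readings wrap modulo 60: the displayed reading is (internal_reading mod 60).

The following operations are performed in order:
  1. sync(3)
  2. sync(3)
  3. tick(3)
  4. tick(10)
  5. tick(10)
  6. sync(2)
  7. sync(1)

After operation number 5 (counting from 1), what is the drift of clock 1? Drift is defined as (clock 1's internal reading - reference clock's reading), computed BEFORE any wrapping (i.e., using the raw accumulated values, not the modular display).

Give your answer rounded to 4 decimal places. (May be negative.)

Answer: 4.6000

Derivation:
After op 1 sync(3): ref=0.0000 raw=[0.0000 0.0000 0.0000 0.0000]
After op 2 sync(3): ref=0.0000 raw=[0.0000 0.0000 0.0000 0.0000]
After op 3 tick(3): ref=3.0000 raw=[3.7500 3.6000 6.0000 2.4000]
After op 4 tick(10): ref=13.0000 raw=[16.2500 15.6000 26.0000 10.4000]
After op 5 tick(10): ref=23.0000 raw=[28.7500 27.6000 46.0000 18.4000]
Drift of clock 1 after op 5: 27.6000 - 23.0000 = 4.6000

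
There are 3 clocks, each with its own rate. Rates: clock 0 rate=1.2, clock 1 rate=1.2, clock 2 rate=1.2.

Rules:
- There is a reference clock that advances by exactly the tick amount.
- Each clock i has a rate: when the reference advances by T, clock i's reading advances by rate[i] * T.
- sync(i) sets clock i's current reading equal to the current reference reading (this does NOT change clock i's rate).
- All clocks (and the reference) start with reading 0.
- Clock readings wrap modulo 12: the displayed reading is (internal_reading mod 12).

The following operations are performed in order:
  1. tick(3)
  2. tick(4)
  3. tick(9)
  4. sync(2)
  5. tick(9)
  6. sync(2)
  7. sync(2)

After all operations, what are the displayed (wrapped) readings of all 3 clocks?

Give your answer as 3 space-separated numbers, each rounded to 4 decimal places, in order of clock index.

Answer: 6.0000 6.0000 1.0000

Derivation:
After op 1 tick(3): ref=3.0000 raw=[3.6000 3.6000 3.6000]
After op 2 tick(4): ref=7.0000 raw=[8.4000 8.4000 8.4000]
After op 3 tick(9): ref=16.0000 raw=[19.2000 19.2000 19.2000]
After op 4 sync(2): ref=16.0000 raw=[19.2000 19.2000 16.0000]
After op 5 tick(9): ref=25.0000 raw=[30.0000 30.0000 26.8000]
After op 6 sync(2): ref=25.0000 raw=[30.0000 30.0000 25.0000]
After op 7 sync(2): ref=25.0000 raw=[30.0000 30.0000 25.0000]
Wrap final raw readings (mod 12): 30.0000 mod 12 = 6.0000; 30.0000 mod 12 = 6.0000; 25.0000 mod 12 = 1.0000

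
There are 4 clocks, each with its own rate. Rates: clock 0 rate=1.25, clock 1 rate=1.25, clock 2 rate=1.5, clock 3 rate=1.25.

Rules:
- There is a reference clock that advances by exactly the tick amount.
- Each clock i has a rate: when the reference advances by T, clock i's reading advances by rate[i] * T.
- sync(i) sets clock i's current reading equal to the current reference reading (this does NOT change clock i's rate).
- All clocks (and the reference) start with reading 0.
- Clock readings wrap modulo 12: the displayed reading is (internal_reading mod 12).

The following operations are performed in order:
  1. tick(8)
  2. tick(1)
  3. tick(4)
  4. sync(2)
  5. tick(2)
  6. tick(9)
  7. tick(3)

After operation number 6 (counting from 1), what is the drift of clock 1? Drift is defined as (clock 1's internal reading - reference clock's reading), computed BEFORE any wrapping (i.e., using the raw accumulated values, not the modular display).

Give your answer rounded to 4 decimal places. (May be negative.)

After op 1 tick(8): ref=8.0000 raw=[10.0000 10.0000 12.0000 10.0000]
After op 2 tick(1): ref=9.0000 raw=[11.2500 11.2500 13.5000 11.2500]
After op 3 tick(4): ref=13.0000 raw=[16.2500 16.2500 19.5000 16.2500]
After op 4 sync(2): ref=13.0000 raw=[16.2500 16.2500 13.0000 16.2500]
After op 5 tick(2): ref=15.0000 raw=[18.7500 18.7500 16.0000 18.7500]
After op 6 tick(9): ref=24.0000 raw=[30.0000 30.0000 29.5000 30.0000]
Drift of clock 1 after op 6: 30.0000 - 24.0000 = 6.0000

Answer: 6.0000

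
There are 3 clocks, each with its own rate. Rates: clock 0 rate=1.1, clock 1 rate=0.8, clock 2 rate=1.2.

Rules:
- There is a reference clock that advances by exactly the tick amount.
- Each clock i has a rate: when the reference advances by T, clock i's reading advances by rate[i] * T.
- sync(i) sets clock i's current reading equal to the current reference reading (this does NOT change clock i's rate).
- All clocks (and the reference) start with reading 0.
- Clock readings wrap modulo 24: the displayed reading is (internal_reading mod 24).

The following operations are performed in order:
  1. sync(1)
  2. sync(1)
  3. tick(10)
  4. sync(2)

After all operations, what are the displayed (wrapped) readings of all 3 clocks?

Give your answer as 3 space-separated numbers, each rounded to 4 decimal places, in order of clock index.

After op 1 sync(1): ref=0.0000 raw=[0.0000 0.0000 0.0000]
After op 2 sync(1): ref=0.0000 raw=[0.0000 0.0000 0.0000]
After op 3 tick(10): ref=10.0000 raw=[11.0000 8.0000 12.0000]
After op 4 sync(2): ref=10.0000 raw=[11.0000 8.0000 10.0000]
Wrap final raw readings (mod 24): 11.0000 mod 24 = 11.0000; 8.0000 mod 24 = 8.0000; 10.0000 mod 24 = 10.0000

Answer: 11.0000 8.0000 10.0000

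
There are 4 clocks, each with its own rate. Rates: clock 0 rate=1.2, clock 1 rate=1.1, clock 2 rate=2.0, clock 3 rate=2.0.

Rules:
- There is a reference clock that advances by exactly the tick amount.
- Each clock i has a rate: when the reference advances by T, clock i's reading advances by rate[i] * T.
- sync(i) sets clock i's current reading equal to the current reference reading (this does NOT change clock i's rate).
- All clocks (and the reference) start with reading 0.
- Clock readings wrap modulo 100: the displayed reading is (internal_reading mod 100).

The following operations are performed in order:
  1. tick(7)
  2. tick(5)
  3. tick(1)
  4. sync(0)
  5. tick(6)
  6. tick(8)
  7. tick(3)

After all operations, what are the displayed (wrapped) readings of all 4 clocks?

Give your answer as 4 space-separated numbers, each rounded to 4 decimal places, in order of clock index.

After op 1 tick(7): ref=7.0000 raw=[8.4000 7.7000 14.0000 14.0000]
After op 2 tick(5): ref=12.0000 raw=[14.4000 13.2000 24.0000 24.0000]
After op 3 tick(1): ref=13.0000 raw=[15.6000 14.3000 26.0000 26.0000]
After op 4 sync(0): ref=13.0000 raw=[13.0000 14.3000 26.0000 26.0000]
After op 5 tick(6): ref=19.0000 raw=[20.2000 20.9000 38.0000 38.0000]
After op 6 tick(8): ref=27.0000 raw=[29.8000 29.7000 54.0000 54.0000]
After op 7 tick(3): ref=30.0000 raw=[33.4000 33.0000 60.0000 60.0000]
Wrap final raw readings (mod 100): 33.4000 mod 100 = 33.4000; 33.0000 mod 100 = 33.0000; 60.0000 mod 100 = 60.0000; 60.0000 mod 100 = 60.0000

Answer: 33.4000 33.0000 60.0000 60.0000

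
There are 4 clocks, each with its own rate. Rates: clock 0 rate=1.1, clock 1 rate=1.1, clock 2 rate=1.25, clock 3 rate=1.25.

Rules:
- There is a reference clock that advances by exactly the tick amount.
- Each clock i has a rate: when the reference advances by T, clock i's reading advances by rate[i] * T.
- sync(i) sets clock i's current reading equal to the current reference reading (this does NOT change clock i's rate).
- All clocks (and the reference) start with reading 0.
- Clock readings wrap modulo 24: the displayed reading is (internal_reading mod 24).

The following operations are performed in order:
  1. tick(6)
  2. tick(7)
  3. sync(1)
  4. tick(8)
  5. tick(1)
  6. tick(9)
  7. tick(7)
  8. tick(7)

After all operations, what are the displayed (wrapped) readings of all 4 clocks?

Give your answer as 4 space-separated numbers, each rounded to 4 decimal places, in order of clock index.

After op 1 tick(6): ref=6.0000 raw=[6.6000 6.6000 7.5000 7.5000]
After op 2 tick(7): ref=13.0000 raw=[14.3000 14.3000 16.2500 16.2500]
After op 3 sync(1): ref=13.0000 raw=[14.3000 13.0000 16.2500 16.2500]
After op 4 tick(8): ref=21.0000 raw=[23.1000 21.8000 26.2500 26.2500]
After op 5 tick(1): ref=22.0000 raw=[24.2000 22.9000 27.5000 27.5000]
After op 6 tick(9): ref=31.0000 raw=[34.1000 32.8000 38.7500 38.7500]
After op 7 tick(7): ref=38.0000 raw=[41.8000 40.5000 47.5000 47.5000]
After op 8 tick(7): ref=45.0000 raw=[49.5000 48.2000 56.2500 56.2500]
Wrap final raw readings (mod 24): 49.5000 mod 24 = 1.5000; 48.2000 mod 24 = 0.2000; 56.2500 mod 24 = 8.2500; 56.2500 mod 24 = 8.2500

Answer: 1.5000 0.2000 8.2500 8.2500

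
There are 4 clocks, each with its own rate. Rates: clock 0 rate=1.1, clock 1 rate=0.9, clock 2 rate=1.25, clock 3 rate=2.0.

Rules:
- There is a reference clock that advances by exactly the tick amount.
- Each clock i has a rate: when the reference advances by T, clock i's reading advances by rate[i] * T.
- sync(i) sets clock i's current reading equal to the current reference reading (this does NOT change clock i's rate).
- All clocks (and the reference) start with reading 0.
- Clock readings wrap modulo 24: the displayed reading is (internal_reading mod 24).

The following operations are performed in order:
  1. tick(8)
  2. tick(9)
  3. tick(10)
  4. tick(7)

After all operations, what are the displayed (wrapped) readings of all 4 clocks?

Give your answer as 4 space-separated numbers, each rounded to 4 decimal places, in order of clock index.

After op 1 tick(8): ref=8.0000 raw=[8.8000 7.2000 10.0000 16.0000]
After op 2 tick(9): ref=17.0000 raw=[18.7000 15.3000 21.2500 34.0000]
After op 3 tick(10): ref=27.0000 raw=[29.7000 24.3000 33.7500 54.0000]
After op 4 tick(7): ref=34.0000 raw=[37.4000 30.6000 42.5000 68.0000]
Wrap final raw readings (mod 24): 37.4000 mod 24 = 13.4000; 30.6000 mod 24 = 6.6000; 42.5000 mod 24 = 18.5000; 68.0000 mod 24 = 20.0000

Answer: 13.4000 6.6000 18.5000 20.0000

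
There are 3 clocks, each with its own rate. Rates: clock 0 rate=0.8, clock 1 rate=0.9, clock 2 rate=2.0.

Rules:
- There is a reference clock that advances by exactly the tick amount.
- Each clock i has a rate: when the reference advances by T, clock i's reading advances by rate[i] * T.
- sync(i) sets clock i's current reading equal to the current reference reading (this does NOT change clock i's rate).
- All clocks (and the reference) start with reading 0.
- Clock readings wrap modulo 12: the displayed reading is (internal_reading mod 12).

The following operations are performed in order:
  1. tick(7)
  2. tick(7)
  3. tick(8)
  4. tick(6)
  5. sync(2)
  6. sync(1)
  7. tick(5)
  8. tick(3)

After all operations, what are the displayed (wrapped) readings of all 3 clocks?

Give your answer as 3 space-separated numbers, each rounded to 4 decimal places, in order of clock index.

After op 1 tick(7): ref=7.0000 raw=[5.6000 6.3000 14.0000]
After op 2 tick(7): ref=14.0000 raw=[11.2000 12.6000 28.0000]
After op 3 tick(8): ref=22.0000 raw=[17.6000 19.8000 44.0000]
After op 4 tick(6): ref=28.0000 raw=[22.4000 25.2000 56.0000]
After op 5 sync(2): ref=28.0000 raw=[22.4000 25.2000 28.0000]
After op 6 sync(1): ref=28.0000 raw=[22.4000 28.0000 28.0000]
After op 7 tick(5): ref=33.0000 raw=[26.4000 32.5000 38.0000]
After op 8 tick(3): ref=36.0000 raw=[28.8000 35.2000 44.0000]
Wrap final raw readings (mod 12): 28.8000 mod 12 = 4.8000; 35.2000 mod 12 = 11.2000; 44.0000 mod 12 = 8.0000

Answer: 4.8000 11.2000 8.0000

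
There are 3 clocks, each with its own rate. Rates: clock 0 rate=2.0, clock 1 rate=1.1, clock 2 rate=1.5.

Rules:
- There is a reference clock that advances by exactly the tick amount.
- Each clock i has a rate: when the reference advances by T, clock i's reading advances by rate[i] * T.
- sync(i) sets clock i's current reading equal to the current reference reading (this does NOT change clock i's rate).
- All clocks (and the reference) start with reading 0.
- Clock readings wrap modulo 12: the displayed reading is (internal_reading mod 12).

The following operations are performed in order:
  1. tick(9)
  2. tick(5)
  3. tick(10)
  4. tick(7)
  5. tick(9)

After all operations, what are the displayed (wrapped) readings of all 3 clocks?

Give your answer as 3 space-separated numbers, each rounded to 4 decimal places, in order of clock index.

Answer: 8.0000 8.0000 0.0000

Derivation:
After op 1 tick(9): ref=9.0000 raw=[18.0000 9.9000 13.5000]
After op 2 tick(5): ref=14.0000 raw=[28.0000 15.4000 21.0000]
After op 3 tick(10): ref=24.0000 raw=[48.0000 26.4000 36.0000]
After op 4 tick(7): ref=31.0000 raw=[62.0000 34.1000 46.5000]
After op 5 tick(9): ref=40.0000 raw=[80.0000 44.0000 60.0000]
Wrap final raw readings (mod 12): 80.0000 mod 12 = 8.0000; 44.0000 mod 12 = 8.0000; 60.0000 mod 12 = 0.0000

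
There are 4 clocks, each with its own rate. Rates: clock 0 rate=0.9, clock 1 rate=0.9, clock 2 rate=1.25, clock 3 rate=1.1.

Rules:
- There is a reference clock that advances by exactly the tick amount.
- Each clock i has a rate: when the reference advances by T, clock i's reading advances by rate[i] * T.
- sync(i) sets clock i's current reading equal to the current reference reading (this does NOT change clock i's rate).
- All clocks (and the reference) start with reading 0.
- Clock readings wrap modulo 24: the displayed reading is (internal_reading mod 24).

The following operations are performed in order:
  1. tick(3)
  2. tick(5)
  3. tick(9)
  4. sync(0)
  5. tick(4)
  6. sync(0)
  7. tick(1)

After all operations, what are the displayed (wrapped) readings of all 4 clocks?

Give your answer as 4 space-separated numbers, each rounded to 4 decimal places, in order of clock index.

After op 1 tick(3): ref=3.0000 raw=[2.7000 2.7000 3.7500 3.3000]
After op 2 tick(5): ref=8.0000 raw=[7.2000 7.2000 10.0000 8.8000]
After op 3 tick(9): ref=17.0000 raw=[15.3000 15.3000 21.2500 18.7000]
After op 4 sync(0): ref=17.0000 raw=[17.0000 15.3000 21.2500 18.7000]
After op 5 tick(4): ref=21.0000 raw=[20.6000 18.9000 26.2500 23.1000]
After op 6 sync(0): ref=21.0000 raw=[21.0000 18.9000 26.2500 23.1000]
After op 7 tick(1): ref=22.0000 raw=[21.9000 19.8000 27.5000 24.2000]
Wrap final raw readings (mod 24): 21.9000 mod 24 = 21.9000; 19.8000 mod 24 = 19.8000; 27.5000 mod 24 = 3.5000; 24.2000 mod 24 = 0.2000

Answer: 21.9000 19.8000 3.5000 0.2000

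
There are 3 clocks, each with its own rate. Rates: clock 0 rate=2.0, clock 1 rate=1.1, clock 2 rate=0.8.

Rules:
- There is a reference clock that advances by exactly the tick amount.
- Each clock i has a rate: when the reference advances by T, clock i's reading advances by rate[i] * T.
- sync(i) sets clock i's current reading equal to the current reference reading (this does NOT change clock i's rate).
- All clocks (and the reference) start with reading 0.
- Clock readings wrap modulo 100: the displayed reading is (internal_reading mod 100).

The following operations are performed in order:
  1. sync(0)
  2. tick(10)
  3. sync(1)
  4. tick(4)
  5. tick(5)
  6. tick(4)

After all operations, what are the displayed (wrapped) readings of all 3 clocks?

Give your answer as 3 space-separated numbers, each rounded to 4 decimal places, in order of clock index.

Answer: 46.0000 24.3000 18.4000

Derivation:
After op 1 sync(0): ref=0.0000 raw=[0.0000 0.0000 0.0000]
After op 2 tick(10): ref=10.0000 raw=[20.0000 11.0000 8.0000]
After op 3 sync(1): ref=10.0000 raw=[20.0000 10.0000 8.0000]
After op 4 tick(4): ref=14.0000 raw=[28.0000 14.4000 11.2000]
After op 5 tick(5): ref=19.0000 raw=[38.0000 19.9000 15.2000]
After op 6 tick(4): ref=23.0000 raw=[46.0000 24.3000 18.4000]
Wrap final raw readings (mod 100): 46.0000 mod 100 = 46.0000; 24.3000 mod 100 = 24.3000; 18.4000 mod 100 = 18.4000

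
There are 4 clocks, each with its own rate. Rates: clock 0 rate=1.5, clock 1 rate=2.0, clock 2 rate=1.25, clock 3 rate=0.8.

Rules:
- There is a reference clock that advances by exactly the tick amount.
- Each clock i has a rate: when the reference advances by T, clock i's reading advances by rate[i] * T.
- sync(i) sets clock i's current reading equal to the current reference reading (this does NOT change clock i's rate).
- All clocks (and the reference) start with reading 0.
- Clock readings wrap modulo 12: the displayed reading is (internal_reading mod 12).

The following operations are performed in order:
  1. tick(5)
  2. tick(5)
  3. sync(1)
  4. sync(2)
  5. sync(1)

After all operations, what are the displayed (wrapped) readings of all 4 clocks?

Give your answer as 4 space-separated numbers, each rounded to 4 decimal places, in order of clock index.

After op 1 tick(5): ref=5.0000 raw=[7.5000 10.0000 6.2500 4.0000]
After op 2 tick(5): ref=10.0000 raw=[15.0000 20.0000 12.5000 8.0000]
After op 3 sync(1): ref=10.0000 raw=[15.0000 10.0000 12.5000 8.0000]
After op 4 sync(2): ref=10.0000 raw=[15.0000 10.0000 10.0000 8.0000]
After op 5 sync(1): ref=10.0000 raw=[15.0000 10.0000 10.0000 8.0000]
Wrap final raw readings (mod 12): 15.0000 mod 12 = 3.0000; 10.0000 mod 12 = 10.0000; 10.0000 mod 12 = 10.0000; 8.0000 mod 12 = 8.0000

Answer: 3.0000 10.0000 10.0000 8.0000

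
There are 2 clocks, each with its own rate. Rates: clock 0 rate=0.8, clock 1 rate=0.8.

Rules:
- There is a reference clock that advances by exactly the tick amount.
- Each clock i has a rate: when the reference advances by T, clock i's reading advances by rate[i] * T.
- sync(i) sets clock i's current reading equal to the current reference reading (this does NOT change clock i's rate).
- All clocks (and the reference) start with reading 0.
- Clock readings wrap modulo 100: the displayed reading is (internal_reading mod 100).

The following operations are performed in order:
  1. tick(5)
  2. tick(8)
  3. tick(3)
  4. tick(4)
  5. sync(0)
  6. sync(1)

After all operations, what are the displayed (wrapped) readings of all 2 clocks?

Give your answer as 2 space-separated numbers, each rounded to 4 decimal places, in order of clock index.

After op 1 tick(5): ref=5.0000 raw=[4.0000 4.0000]
After op 2 tick(8): ref=13.0000 raw=[10.4000 10.4000]
After op 3 tick(3): ref=16.0000 raw=[12.8000 12.8000]
After op 4 tick(4): ref=20.0000 raw=[16.0000 16.0000]
After op 5 sync(0): ref=20.0000 raw=[20.0000 16.0000]
After op 6 sync(1): ref=20.0000 raw=[20.0000 20.0000]
Wrap final raw readings (mod 100): 20.0000 mod 100 = 20.0000; 20.0000 mod 100 = 20.0000

Answer: 20.0000 20.0000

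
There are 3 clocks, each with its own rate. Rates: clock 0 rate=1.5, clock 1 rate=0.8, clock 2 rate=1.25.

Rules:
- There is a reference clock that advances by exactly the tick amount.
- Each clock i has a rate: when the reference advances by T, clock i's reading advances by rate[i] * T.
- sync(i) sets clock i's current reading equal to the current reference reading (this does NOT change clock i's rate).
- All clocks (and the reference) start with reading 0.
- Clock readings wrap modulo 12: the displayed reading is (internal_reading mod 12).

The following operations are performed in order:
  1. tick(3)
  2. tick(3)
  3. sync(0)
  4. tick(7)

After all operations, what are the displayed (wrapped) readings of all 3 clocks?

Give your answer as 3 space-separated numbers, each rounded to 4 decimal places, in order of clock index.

Answer: 4.5000 10.4000 4.2500

Derivation:
After op 1 tick(3): ref=3.0000 raw=[4.5000 2.4000 3.7500]
After op 2 tick(3): ref=6.0000 raw=[9.0000 4.8000 7.5000]
After op 3 sync(0): ref=6.0000 raw=[6.0000 4.8000 7.5000]
After op 4 tick(7): ref=13.0000 raw=[16.5000 10.4000 16.2500]
Wrap final raw readings (mod 12): 16.5000 mod 12 = 4.5000; 10.4000 mod 12 = 10.4000; 16.2500 mod 12 = 4.2500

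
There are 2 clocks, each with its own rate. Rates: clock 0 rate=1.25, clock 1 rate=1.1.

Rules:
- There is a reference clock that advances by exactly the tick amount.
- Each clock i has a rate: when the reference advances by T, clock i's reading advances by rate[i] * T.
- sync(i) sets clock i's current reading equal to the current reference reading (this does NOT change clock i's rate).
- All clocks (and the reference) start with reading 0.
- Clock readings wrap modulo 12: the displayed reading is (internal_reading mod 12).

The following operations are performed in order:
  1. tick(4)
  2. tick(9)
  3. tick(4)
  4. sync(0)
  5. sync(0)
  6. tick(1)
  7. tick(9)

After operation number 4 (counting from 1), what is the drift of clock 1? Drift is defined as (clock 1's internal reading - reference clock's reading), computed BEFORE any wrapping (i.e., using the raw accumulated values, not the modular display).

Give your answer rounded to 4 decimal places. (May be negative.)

Answer: 1.7000

Derivation:
After op 1 tick(4): ref=4.0000 raw=[5.0000 4.4000]
After op 2 tick(9): ref=13.0000 raw=[16.2500 14.3000]
After op 3 tick(4): ref=17.0000 raw=[21.2500 18.7000]
After op 4 sync(0): ref=17.0000 raw=[17.0000 18.7000]
Drift of clock 1 after op 4: 18.7000 - 17.0000 = 1.7000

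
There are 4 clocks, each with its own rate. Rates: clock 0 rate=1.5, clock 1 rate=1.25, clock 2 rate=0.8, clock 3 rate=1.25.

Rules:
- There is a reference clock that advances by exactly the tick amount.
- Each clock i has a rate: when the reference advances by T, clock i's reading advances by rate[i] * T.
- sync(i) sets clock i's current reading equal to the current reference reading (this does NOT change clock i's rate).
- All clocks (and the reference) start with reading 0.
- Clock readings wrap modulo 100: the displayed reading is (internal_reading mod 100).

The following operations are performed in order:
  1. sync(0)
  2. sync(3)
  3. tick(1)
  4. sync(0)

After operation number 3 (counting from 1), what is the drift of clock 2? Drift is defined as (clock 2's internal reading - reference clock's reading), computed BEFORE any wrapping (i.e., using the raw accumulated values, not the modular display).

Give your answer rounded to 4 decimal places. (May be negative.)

After op 1 sync(0): ref=0.0000 raw=[0.0000 0.0000 0.0000 0.0000]
After op 2 sync(3): ref=0.0000 raw=[0.0000 0.0000 0.0000 0.0000]
After op 3 tick(1): ref=1.0000 raw=[1.5000 1.2500 0.8000 1.2500]
Drift of clock 2 after op 3: 0.8000 - 1.0000 = -0.2000

Answer: -0.2000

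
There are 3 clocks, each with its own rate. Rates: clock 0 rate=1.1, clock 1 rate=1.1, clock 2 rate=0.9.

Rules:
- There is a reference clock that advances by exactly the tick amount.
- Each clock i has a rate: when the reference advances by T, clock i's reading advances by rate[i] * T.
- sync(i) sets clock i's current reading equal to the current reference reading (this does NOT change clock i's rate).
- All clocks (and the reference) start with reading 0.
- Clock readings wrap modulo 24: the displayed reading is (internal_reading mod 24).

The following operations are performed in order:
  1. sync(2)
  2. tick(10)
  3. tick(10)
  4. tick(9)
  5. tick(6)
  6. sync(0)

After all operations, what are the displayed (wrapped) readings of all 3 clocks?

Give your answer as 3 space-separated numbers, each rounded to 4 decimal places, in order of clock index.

Answer: 11.0000 14.5000 7.5000

Derivation:
After op 1 sync(2): ref=0.0000 raw=[0.0000 0.0000 0.0000]
After op 2 tick(10): ref=10.0000 raw=[11.0000 11.0000 9.0000]
After op 3 tick(10): ref=20.0000 raw=[22.0000 22.0000 18.0000]
After op 4 tick(9): ref=29.0000 raw=[31.9000 31.9000 26.1000]
After op 5 tick(6): ref=35.0000 raw=[38.5000 38.5000 31.5000]
After op 6 sync(0): ref=35.0000 raw=[35.0000 38.5000 31.5000]
Wrap final raw readings (mod 24): 35.0000 mod 24 = 11.0000; 38.5000 mod 24 = 14.5000; 31.5000 mod 24 = 7.5000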